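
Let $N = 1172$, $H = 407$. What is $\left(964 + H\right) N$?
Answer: $1606812$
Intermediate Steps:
$\left(964 + H\right) N = \left(964 + 407\right) 1172 = 1371 \cdot 1172 = 1606812$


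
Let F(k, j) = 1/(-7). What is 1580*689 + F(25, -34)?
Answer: 7620339/7 ≈ 1.0886e+6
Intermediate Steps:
F(k, j) = -⅐
1580*689 + F(25, -34) = 1580*689 - ⅐ = 1088620 - ⅐ = 7620339/7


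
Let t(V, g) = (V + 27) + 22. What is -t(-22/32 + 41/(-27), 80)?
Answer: -20215/432 ≈ -46.794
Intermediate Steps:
t(V, g) = 49 + V (t(V, g) = (27 + V) + 22 = 49 + V)
-t(-22/32 + 41/(-27), 80) = -(49 + (-22/32 + 41/(-27))) = -(49 + (-22*1/32 + 41*(-1/27))) = -(49 + (-11/16 - 41/27)) = -(49 - 953/432) = -1*20215/432 = -20215/432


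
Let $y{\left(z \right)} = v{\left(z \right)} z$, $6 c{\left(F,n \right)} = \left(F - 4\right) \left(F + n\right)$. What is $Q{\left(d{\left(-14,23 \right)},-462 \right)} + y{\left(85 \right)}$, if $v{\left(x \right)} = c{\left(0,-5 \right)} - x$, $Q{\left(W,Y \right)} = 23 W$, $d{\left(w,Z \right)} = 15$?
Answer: $- \frac{19790}{3} \approx -6596.7$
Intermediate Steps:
$c{\left(F,n \right)} = \frac{\left(-4 + F\right) \left(F + n\right)}{6}$ ($c{\left(F,n \right)} = \frac{\left(F - 4\right) \left(F + n\right)}{6} = \frac{\left(-4 + F\right) \left(F + n\right)}{6}$)
$v{\left(x \right)} = \frac{10}{3} - x$ ($v{\left(x \right)} = \left(\left(- \frac{2}{3}\right) 0 - - \frac{10}{3} + \frac{0^{2}}{6} + \frac{1}{6} \cdot 0 \left(-5\right)\right) - x = \left(0 + \frac{10}{3} + \frac{1}{6} \cdot 0 + 0\right) - x = \left(0 + \frac{10}{3} + 0 + 0\right) - x = \frac{10}{3} - x$)
$y{\left(z \right)} = z \left(\frac{10}{3} - z\right)$ ($y{\left(z \right)} = \left(\frac{10}{3} - z\right) z = z \left(\frac{10}{3} - z\right)$)
$Q{\left(d{\left(-14,23 \right)},-462 \right)} + y{\left(85 \right)} = 23 \cdot 15 + \frac{1}{3} \cdot 85 \left(10 - 255\right) = 345 + \frac{1}{3} \cdot 85 \left(10 - 255\right) = 345 + \frac{1}{3} \cdot 85 \left(-245\right) = 345 - \frac{20825}{3} = - \frac{19790}{3}$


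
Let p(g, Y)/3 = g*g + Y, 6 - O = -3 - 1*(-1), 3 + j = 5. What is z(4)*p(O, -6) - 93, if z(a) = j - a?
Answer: -441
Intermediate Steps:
j = 2 (j = -3 + 5 = 2)
O = 8 (O = 6 - (-3 - 1*(-1)) = 6 - (-3 + 1) = 6 - 1*(-2) = 6 + 2 = 8)
p(g, Y) = 3*Y + 3*g**2 (p(g, Y) = 3*(g*g + Y) = 3*(g**2 + Y) = 3*(Y + g**2) = 3*Y + 3*g**2)
z(a) = 2 - a
z(4)*p(O, -6) - 93 = (2 - 1*4)*(3*(-6) + 3*8**2) - 93 = (2 - 4)*(-18 + 3*64) - 93 = -2*(-18 + 192) - 93 = -2*174 - 93 = -348 - 93 = -441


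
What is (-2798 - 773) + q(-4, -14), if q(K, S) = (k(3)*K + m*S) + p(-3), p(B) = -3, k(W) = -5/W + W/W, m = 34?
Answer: -12142/3 ≈ -4047.3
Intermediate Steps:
k(W) = 1 - 5/W (k(W) = -5/W + 1 = 1 - 5/W)
q(K, S) = -3 + 34*S - 2*K/3 (q(K, S) = (((-5 + 3)/3)*K + 34*S) - 3 = (((⅓)*(-2))*K + 34*S) - 3 = (-2*K/3 + 34*S) - 3 = (34*S - 2*K/3) - 3 = -3 + 34*S - 2*K/3)
(-2798 - 773) + q(-4, -14) = (-2798 - 773) + (-3 + 34*(-14) - ⅔*(-4)) = -3571 + (-3 - 476 + 8/3) = -3571 - 1429/3 = -12142/3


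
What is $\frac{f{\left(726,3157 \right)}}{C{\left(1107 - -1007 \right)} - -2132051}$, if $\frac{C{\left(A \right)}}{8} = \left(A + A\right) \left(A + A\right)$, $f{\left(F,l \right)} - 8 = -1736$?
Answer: $- \frac{1728}{145139923} \approx -1.1906 \cdot 10^{-5}$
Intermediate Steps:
$f{\left(F,l \right)} = -1728$ ($f{\left(F,l \right)} = 8 - 1736 = -1728$)
$C{\left(A \right)} = 32 A^{2}$ ($C{\left(A \right)} = 8 \left(A + A\right) \left(A + A\right) = 8 \cdot 2 A 2 A = 8 \cdot 4 A^{2} = 32 A^{2}$)
$\frac{f{\left(726,3157 \right)}}{C{\left(1107 - -1007 \right)} - -2132051} = - \frac{1728}{32 \left(1107 - -1007\right)^{2} - -2132051} = - \frac{1728}{32 \left(1107 + 1007\right)^{2} + 2132051} = - \frac{1728}{32 \cdot 2114^{2} + 2132051} = - \frac{1728}{32 \cdot 4468996 + 2132051} = - \frac{1728}{143007872 + 2132051} = - \frac{1728}{145139923}$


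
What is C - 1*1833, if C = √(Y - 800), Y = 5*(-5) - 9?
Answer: -1833 + I*√834 ≈ -1833.0 + 28.879*I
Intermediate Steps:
Y = -34 (Y = -25 - 9 = -34)
C = I*√834 (C = √(-34 - 800) = √(-834) = I*√834 ≈ 28.879*I)
C - 1*1833 = I*√834 - 1*1833 = I*√834 - 1833 = -1833 + I*√834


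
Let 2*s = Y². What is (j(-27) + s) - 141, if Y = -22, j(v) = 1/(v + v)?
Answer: 5453/54 ≈ 100.98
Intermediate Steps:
j(v) = 1/(2*v)
s = 242 (s = (½)*(-22)² = (½)*484 = 242)
(j(-27) + s) - 141 = ((½)/(-27) + 242) - 141 = ((½)*(-1/27) + 242) - 141 = (-1/54 + 242) - 141 = 13067/54 - 141 = 5453/54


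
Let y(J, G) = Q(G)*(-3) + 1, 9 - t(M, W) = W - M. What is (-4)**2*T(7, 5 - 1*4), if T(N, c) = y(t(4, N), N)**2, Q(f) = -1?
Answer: 256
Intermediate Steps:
t(M, W) = 9 + M - W (t(M, W) = 9 - (W - M) = 9 + (M - W) = 9 + M - W)
y(J, G) = 4 (y(J, G) = -1*(-3) + 1 = 3 + 1 = 4)
T(N, c) = 16 (T(N, c) = 4**2 = 16)
(-4)**2*T(7, 5 - 1*4) = (-4)**2*16 = 16*16 = 256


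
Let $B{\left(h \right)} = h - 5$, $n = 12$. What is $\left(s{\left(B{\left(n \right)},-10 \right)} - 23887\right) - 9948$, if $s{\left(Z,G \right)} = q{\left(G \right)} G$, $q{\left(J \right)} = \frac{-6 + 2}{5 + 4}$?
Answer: $- \frac{304475}{9} \approx -33831.0$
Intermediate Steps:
$B{\left(h \right)} = -5 + h$
$q{\left(J \right)} = - \frac{4}{9}$
$s{\left(Z,G \right)} = - \frac{4 G}{9}$
$\left(s{\left(B{\left(n \right)},-10 \right)} - 23887\right) - 9948 = \left(\left(- \frac{4}{9}\right) \left(-10\right) - 23887\right) - 9948 = \left(\frac{40}{9} - 23887\right) - 9948 = - \frac{214943}{9} - 9948 = - \frac{304475}{9}$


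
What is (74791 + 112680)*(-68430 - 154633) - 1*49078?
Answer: -41817892751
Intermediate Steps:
(74791 + 112680)*(-68430 - 154633) - 1*49078 = 187471*(-223063) - 49078 = -41817843673 - 49078 = -41817892751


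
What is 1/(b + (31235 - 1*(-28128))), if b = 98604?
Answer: 1/157967 ≈ 6.3304e-6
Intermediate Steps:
1/(b + (31235 - 1*(-28128))) = 1/(98604 + (31235 - 1*(-28128))) = 1/(98604 + (31235 + 28128)) = 1/(98604 + 59363) = 1/157967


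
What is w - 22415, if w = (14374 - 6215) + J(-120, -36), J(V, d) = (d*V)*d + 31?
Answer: -169745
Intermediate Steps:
J(V, d) = 31 + V*d**2 (J(V, d) = (V*d)*d + 31 = V*d**2 + 31 = 31 + V*d**2)
w = -147330 (w = (14374 - 6215) + (31 - 120*(-36)**2) = 8159 + (31 - 120*1296) = 8159 + (31 - 155520) = 8159 - 155489 = -147330)
w - 22415 = -147330 - 22415 = -169745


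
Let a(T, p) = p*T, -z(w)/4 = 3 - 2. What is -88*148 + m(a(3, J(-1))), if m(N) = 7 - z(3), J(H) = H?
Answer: -13013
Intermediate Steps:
z(w) = -4 (z(w) = -4*(3 - 2) = -4*1 = -4)
a(T, p) = T*p
m(N) = 11 (m(N) = 7 - 1*(-4) = 7 + 4 = 11)
-88*148 + m(a(3, J(-1))) = -88*148 + 11 = -13024 + 11 = -13013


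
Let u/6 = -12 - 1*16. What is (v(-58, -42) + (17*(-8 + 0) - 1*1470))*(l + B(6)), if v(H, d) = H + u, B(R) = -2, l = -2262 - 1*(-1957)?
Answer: 562424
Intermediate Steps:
l = -305 (l = -2262 + 1957 = -305)
u = -168 (u = 6*(-12 - 1*16) = 6*(-12 - 16) = 6*(-28) = -168)
v(H, d) = -168 + H (v(H, d) = H - 168 = -168 + H)
(v(-58, -42) + (17*(-8 + 0) - 1*1470))*(l + B(6)) = ((-168 - 58) + (17*(-8 + 0) - 1*1470))*(-305 - 2) = (-226 + (17*(-8) - 1470))*(-307) = (-226 + (-136 - 1470))*(-307) = (-226 - 1606)*(-307) = -1832*(-307) = 562424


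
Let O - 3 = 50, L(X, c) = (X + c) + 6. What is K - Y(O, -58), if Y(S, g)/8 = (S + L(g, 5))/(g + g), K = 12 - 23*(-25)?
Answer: 17035/29 ≈ 587.41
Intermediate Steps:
L(X, c) = 6 + X + c
O = 53 (O = 3 + 50 = 53)
K = 587 (K = 12 + 575 = 587)
Y(S, g) = 4*(11 + S + g)/g (Y(S, g) = 8*((S + (6 + g + 5))/(g + g)) = 8*((S + (11 + g))/((2*g))) = 8*((11 + S + g)*(1/(2*g))) = 8*((11 + S + g)/(2*g)) = 4*(11 + S + g)/g)
K - Y(O, -58) = 587 - 4*(11 + 53 - 58)/(-58) = 587 - 4*(-1)*6/58 = 587 - 1*(-12/29) = 587 + 12/29 = 17035/29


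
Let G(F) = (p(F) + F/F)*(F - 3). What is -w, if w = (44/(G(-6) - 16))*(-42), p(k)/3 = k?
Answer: 1848/137 ≈ 13.489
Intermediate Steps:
p(k) = 3*k
G(F) = (1 + 3*F)*(-3 + F) (G(F) = (3*F + F/F)*(F - 3) = (3*F + 1)*(-3 + F) = (1 + 3*F)*(-3 + F))
w = -1848/137 (w = (44/((-3 - 8*(-6) + 3*(-6)²) - 16))*(-42) = (44/((-3 + 48 + 3*36) - 16))*(-42) = (44/((-3 + 48 + 108) - 16))*(-42) = (44/(153 - 16))*(-42) = (44/137)*(-42) = -1848/137 ≈ -13.489)
-w = -1*(-1848/137) = 1848/137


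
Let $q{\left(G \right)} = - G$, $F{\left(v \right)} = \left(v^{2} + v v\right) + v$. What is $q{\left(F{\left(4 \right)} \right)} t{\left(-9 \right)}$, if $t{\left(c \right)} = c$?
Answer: $324$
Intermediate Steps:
$F{\left(v \right)} = v + 2 v^{2}$ ($F{\left(v \right)} = \left(v^{2} + v^{2}\right) + v = 2 v^{2} + v = v + 2 v^{2}$)
$q{\left(F{\left(4 \right)} \right)} t{\left(-9 \right)} = - 4 \left(1 + 2 \cdot 4\right) \left(-9\right) = - 4 \left(1 + 8\right) \left(-9\right) = - 4 \cdot 9 \left(-9\right) = \left(-1\right) 36 \left(-9\right) = \left(-36\right) \left(-9\right) = 324$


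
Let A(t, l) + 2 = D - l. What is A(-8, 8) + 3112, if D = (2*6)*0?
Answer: 3102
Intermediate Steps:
D = 0 (D = 12*0 = 0)
A(t, l) = -2 - l (A(t, l) = -2 + (0 - l) = -2 - l)
A(-8, 8) + 3112 = (-2 - 1*8) + 3112 = (-2 - 8) + 3112 = -10 + 3112 = 3102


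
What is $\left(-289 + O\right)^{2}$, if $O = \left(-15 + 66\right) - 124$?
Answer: $131044$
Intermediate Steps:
$O = -73$ ($O = 51 - 124 = -73$)
$\left(-289 + O\right)^{2} = \left(-289 - 73\right)^{2} = \left(-362\right)^{2} = 131044$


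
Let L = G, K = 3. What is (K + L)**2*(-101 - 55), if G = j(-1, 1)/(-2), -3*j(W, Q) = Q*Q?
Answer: -4693/3 ≈ -1564.3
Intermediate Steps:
j(W, Q) = -Q**2/3 (j(W, Q) = -Q*Q/3 = -Q**2/3)
G = 1/6 (G = -1/3*1**2/(-2) = -1/3*1*(-1/2) = -1/3*(-1/2) = 1/6 ≈ 0.16667)
L = 1/6 ≈ 0.16667
(K + L)**2*(-101 - 55) = (3 + 1/6)**2*(-101 - 55) = (19/6)**2*(-156) = (361/36)*(-156) = -4693/3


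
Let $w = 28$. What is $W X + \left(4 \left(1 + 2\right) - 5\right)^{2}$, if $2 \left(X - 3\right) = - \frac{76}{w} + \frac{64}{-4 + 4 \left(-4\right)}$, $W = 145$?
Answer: $\frac{773}{14} \approx 55.214$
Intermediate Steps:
$X = \frac{3}{70}$ ($X = 3 + \frac{- \frac{76}{28} + \frac{64}{-4 + 4 \left(-4\right)}}{2} = 3 + \frac{\left(-76\right) \frac{1}{28} + \frac{64}{-4 - 16}}{2} = 3 + \frac{- \frac{19}{7} + \frac{64}{-20}}{2} = 3 + \frac{- \frac{19}{7} + 64 \left(- \frac{1}{20}\right)}{2} = 3 + \frac{- \frac{19}{7} - \frac{16}{5}}{2} = 3 + \frac{1}{2} \left(- \frac{207}{35}\right) = 3 - \frac{207}{70} = \frac{3}{70} \approx 0.042857$)
$W X + \left(4 \left(1 + 2\right) - 5\right)^{2} = 145 \cdot \frac{3}{70} + \left(4 \left(1 + 2\right) - 5\right)^{2} = \frac{87}{14} + \left(4 \cdot 3 - 5\right)^{2} = \frac{87}{14} + \left(12 - 5\right)^{2} = \frac{87}{14} + 7^{2} = \frac{87}{14} + 49 = \frac{773}{14}$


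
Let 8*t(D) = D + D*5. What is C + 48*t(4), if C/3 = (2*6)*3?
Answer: 252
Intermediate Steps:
t(D) = 3*D/4 (t(D) = (D + D*5)/8 = (D + 5*D)/8 = (6*D)/8 = 3*D/4)
C = 108 (C = 3*((2*6)*3) = 3*(12*3) = 3*36 = 108)
C + 48*t(4) = 108 + 48*((¾)*4) = 108 + 48*3 = 108 + 144 = 252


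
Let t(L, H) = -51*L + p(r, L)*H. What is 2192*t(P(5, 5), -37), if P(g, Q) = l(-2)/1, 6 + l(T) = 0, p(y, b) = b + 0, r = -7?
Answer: 1157376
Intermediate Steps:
p(y, b) = b
l(T) = -6 (l(T) = -6 + 0 = -6)
P(g, Q) = -6 (P(g, Q) = -6/1 = -6*1 = -6)
t(L, H) = -51*L + H*L (t(L, H) = -51*L + L*H = -51*L + H*L)
2192*t(P(5, 5), -37) = 2192*(-6*(-51 - 37)) = 2192*(-6*(-88)) = 2192*528 = 1157376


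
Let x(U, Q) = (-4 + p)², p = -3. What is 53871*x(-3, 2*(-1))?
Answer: 2639679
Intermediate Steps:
x(U, Q) = 49 (x(U, Q) = (-4 - 3)² = (-7)² = 49)
53871*x(-3, 2*(-1)) = 53871*49 = 2639679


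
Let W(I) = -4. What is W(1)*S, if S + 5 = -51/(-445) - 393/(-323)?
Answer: 2109268/143735 ≈ 14.675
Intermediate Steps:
S = -527317/143735 (S = -5 + (-51/(-445) - 393/(-323)) = -5 + (-51*(-1/445) - 393*(-1/323)) = -5 + (51/445 + 393/323) = -5 + 191358/143735 = -527317/143735 ≈ -3.6687)
W(1)*S = -4*(-527317/143735) = 2109268/143735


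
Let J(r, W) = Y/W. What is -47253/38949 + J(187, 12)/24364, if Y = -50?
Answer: -2302868759/1897906872 ≈ -1.2134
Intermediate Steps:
J(r, W) = -50/W
-47253/38949 + J(187, 12)/24364 = -47253/38949 - 50/12/24364 = -47253*1/38949 - 50*1/12*(1/24364) = -15751/12983 - 25/6*1/24364 = -15751/12983 - 25/146184 = -2302868759/1897906872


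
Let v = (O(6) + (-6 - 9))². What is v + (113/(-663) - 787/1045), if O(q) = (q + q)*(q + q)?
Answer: 11528827369/692835 ≈ 16640.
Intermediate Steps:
O(q) = 4*q² (O(q) = (2*q)*(2*q) = 4*q²)
v = 16641 (v = (4*6² + (-6 - 9))² = (4*36 - 15)² = (144 - 15)² = 129² = 16641)
v + (113/(-663) - 787/1045) = 16641 + (113/(-663) - 787/1045) = 16641 + (113*(-1/663) - 787*1/1045) = 16641 + (-113/663 - 787/1045) = 16641 - 639866/692835 = 11528827369/692835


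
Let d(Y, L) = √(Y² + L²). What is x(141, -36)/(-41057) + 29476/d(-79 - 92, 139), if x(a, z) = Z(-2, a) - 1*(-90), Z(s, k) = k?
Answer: -231/41057 + 14738*√48562/24281 ≈ 133.75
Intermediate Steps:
x(a, z) = 90 + a (x(a, z) = a - 1*(-90) = a + 90 = 90 + a)
d(Y, L) = √(L² + Y²)
x(141, -36)/(-41057) + 29476/d(-79 - 92, 139) = (90 + 141)/(-41057) + 29476/(√(139² + (-79 - 92)²)) = 231*(-1/41057) + 29476/(√(19321 + (-171)²)) = -231/41057 + 29476/(√(19321 + 29241)) = -231/41057 + 29476/(√48562) = -231/41057 + 29476*(√48562/48562) = -231/41057 + 14738*√48562/24281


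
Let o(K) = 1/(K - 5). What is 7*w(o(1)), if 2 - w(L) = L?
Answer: 63/4 ≈ 15.750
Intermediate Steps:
o(K) = 1/(-5 + K)
w(L) = 2 - L
7*w(o(1)) = 7*(2 - 1/(-5 + 1)) = 7*(2 - 1/(-4)) = 7*(2 - 1*(-¼)) = 7*(2 + ¼) = 7*(9/4) = 63/4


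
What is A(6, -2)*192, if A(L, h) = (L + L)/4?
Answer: 576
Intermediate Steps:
A(L, h) = L/2 (A(L, h) = (2*L)*(¼) = L/2)
A(6, -2)*192 = ((½)*6)*192 = 3*192 = 576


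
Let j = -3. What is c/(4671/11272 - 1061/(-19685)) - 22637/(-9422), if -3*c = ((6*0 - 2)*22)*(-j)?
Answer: 94340382148359/979023314794 ≈ 96.362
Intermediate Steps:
c = 44 (c = -(6*0 - 2)*22*(-1*(-3))/3 = -(0 - 2)*22*3/3 = -(-2*22)*3/3 = -(-44)*3/3 = -1/3*(-132) = 44)
c/(4671/11272 - 1061/(-19685)) - 22637/(-9422) = 44/(4671/11272 - 1061/(-19685)) - 22637/(-9422) = 44/(4671*(1/11272) - 1061*(-1/19685)) - 22637*(-1/9422) = 44/(4671/11272 + 1061/19685) + 22637/9422 = 44/(103908227/221889320) + 22637/9422 = 44*(221889320/103908227) + 22637/9422 = 9763130080/103908227 + 22637/9422 = 94340382148359/979023314794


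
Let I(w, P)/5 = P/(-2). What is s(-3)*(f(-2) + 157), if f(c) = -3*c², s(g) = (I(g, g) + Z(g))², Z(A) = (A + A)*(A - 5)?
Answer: 1786545/4 ≈ 4.4664e+5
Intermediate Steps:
I(w, P) = -5*P/2 (I(w, P) = 5*(P/(-2)) = 5*(P*(-½)) = 5*(-P/2) = -5*P/2)
Z(A) = 2*A*(-5 + A) (Z(A) = (2*A)*(-5 + A) = 2*A*(-5 + A))
s(g) = (-5*g/2 + 2*g*(-5 + g))²
s(-3)*(f(-2) + 157) = ((¼)*(-3)²*(-25 + 4*(-3))²)*(-3*(-2)² + 157) = ((¼)*9*(-25 - 12)²)*(-3*4 + 157) = ((¼)*9*(-37)²)*(-12 + 157) = ((¼)*9*1369)*145 = (12321/4)*145 = 1786545/4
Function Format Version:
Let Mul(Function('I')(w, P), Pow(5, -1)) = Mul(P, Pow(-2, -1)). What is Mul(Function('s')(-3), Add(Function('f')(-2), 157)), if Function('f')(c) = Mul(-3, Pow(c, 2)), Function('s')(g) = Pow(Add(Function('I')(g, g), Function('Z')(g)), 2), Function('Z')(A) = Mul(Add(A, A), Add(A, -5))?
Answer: Rational(1786545, 4) ≈ 4.4664e+5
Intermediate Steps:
Function('I')(w, P) = Mul(Rational(-5, 2), P) (Function('I')(w, P) = Mul(5, Mul(P, Pow(-2, -1))) = Mul(5, Mul(P, Rational(-1, 2))) = Mul(5, Mul(Rational(-1, 2), P)) = Mul(Rational(-5, 2), P))
Function('Z')(A) = Mul(2, A, Add(-5, A)) (Function('Z')(A) = Mul(Mul(2, A), Add(-5, A)) = Mul(2, A, Add(-5, A)))
Function('s')(g) = Pow(Add(Mul(Rational(-5, 2), g), Mul(2, g, Add(-5, g))), 2)
Mul(Function('s')(-3), Add(Function('f')(-2), 157)) = Mul(Mul(Rational(1, 4), Pow(-3, 2), Pow(Add(-25, Mul(4, -3)), 2)), Add(Mul(-3, Pow(-2, 2)), 157)) = Mul(Mul(Rational(1, 4), 9, Pow(Add(-25, -12), 2)), Add(Mul(-3, 4), 157)) = Mul(Mul(Rational(1, 4), 9, Pow(-37, 2)), Add(-12, 157)) = Mul(Mul(Rational(1, 4), 9, 1369), 145) = Mul(Rational(12321, 4), 145) = Rational(1786545, 4)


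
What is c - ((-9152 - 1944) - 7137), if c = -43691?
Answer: -25458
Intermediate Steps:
c - ((-9152 - 1944) - 7137) = -43691 - ((-9152 - 1944) - 7137) = -43691 - (-11096 - 7137) = -43691 - 1*(-18233) = -43691 + 18233 = -25458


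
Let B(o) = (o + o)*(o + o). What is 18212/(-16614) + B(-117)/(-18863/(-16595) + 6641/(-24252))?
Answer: 183059907998932894/2884672878867 ≈ 63460.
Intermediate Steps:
B(o) = 4*o² (B(o) = (2*o)*(2*o) = 4*o²)
18212/(-16614) + B(-117)/(-18863/(-16595) + 6641/(-24252)) = 18212/(-16614) + (4*(-117)²)/(-18863/(-16595) + 6641/(-24252)) = 18212*(-1/16614) + (4*13689)/(-18863*(-1/16595) + 6641*(-1/24252)) = -9106/8307 + 54756/(18863/16595 - 6641/24252) = -9106/8307 + 54756/(347258081/402461940) = -9106/8307 + 54756*(402461940/347258081) = -9106/8307 + 22037205986640/347258081 = 183059907998932894/2884672878867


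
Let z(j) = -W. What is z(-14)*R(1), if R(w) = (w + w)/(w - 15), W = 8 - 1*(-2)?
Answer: 10/7 ≈ 1.4286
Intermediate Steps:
W = 10 (W = 8 + 2 = 10)
z(j) = -10 (z(j) = -1*10 = -10)
R(w) = 2*w/(-15 + w) (R(w) = (2*w)/(-15 + w) = 2*w/(-15 + w))
z(-14)*R(1) = -20/(-15 + 1) = -20/(-14) = -20*(-1)/14 = -10*(-⅐) = 10/7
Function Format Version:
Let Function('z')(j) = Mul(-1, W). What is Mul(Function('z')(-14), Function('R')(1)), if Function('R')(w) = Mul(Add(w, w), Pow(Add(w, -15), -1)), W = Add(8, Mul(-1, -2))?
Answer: Rational(10, 7) ≈ 1.4286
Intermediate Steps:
W = 10 (W = Add(8, 2) = 10)
Function('z')(j) = -10 (Function('z')(j) = Mul(-1, 10) = -10)
Function('R')(w) = Mul(2, w, Pow(Add(-15, w), -1)) (Function('R')(w) = Mul(Mul(2, w), Pow(Add(-15, w), -1)) = Mul(2, w, Pow(Add(-15, w), -1)))
Mul(Function('z')(-14), Function('R')(1)) = Mul(-10, Mul(2, 1, Pow(Add(-15, 1), -1))) = Mul(-10, Mul(2, 1, Pow(-14, -1))) = Mul(-10, Mul(2, 1, Rational(-1, 14))) = Mul(-10, Rational(-1, 7)) = Rational(10, 7)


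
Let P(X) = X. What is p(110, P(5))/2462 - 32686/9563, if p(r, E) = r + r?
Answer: -39184536/11772053 ≈ -3.3286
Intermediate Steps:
p(r, E) = 2*r
p(110, P(5))/2462 - 32686/9563 = (2*110)/2462 - 32686/9563 = 220*(1/2462) - 32686*1/9563 = 110/1231 - 32686/9563 = -39184536/11772053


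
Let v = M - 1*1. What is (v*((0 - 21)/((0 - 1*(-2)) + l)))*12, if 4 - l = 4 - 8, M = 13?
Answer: -1512/5 ≈ -302.40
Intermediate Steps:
l = 8 (l = 4 - (4 - 8) = 4 - 1*(-4) = 4 + 4 = 8)
v = 12 (v = 13 - 1*1 = 13 - 1 = 12)
(v*((0 - 21)/((0 - 1*(-2)) + l)))*12 = (12*((0 - 21)/((0 - 1*(-2)) + 8)))*12 = (12*(-21/((0 + 2) + 8)))*12 = (12*(-21/(2 + 8)))*12 = (12*(-21/10))*12 = -126/5*12 = -1512/5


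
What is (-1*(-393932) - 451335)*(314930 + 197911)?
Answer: -29438611923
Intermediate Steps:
(-1*(-393932) - 451335)*(314930 + 197911) = (393932 - 451335)*512841 = -57403*512841 = -29438611923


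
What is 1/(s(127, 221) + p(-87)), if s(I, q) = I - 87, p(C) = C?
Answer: -1/47 ≈ -0.021277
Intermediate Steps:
s(I, q) = -87 + I
1/(s(127, 221) + p(-87)) = 1/((-87 + 127) - 87) = 1/(40 - 87) = 1/(-47) = -1/47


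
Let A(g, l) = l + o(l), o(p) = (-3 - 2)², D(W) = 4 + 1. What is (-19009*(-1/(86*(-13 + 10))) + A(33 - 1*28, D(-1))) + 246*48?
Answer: 3035195/258 ≈ 11764.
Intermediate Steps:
D(W) = 5
o(p) = 25 (o(p) = (-5)² = 25)
A(g, l) = 25 + l (A(g, l) = l + 25 = 25 + l)
(-19009*(-1/(86*(-13 + 10))) + A(33 - 1*28, D(-1))) + 246*48 = (-19009*(-1/(86*(-13 + 10))) + (25 + 5)) + 246*48 = (-19009/((-86*(-3))) + 30) + 11808 = (-19009/258 + 30) + 11808 = -11269/258 + 11808 = 3035195/258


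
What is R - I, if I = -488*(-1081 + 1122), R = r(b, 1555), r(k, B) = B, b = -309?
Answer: 21563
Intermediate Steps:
R = 1555
I = -20008 (I = -488*41 = -20008)
R - I = 1555 - 1*(-20008) = 1555 + 20008 = 21563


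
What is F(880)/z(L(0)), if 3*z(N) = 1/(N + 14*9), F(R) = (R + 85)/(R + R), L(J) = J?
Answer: 36477/176 ≈ 207.26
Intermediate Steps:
F(R) = (85 + R)/(2*R) (F(R) = (85 + R)/((2*R)) = (85 + R)*(1/(2*R)) = (85 + R)/(2*R))
z(N) = 1/(3*(126 + N)) (z(N) = 1/(3*(N + 14*9)) = 1/(3*(N + 126)) = 1/(3*(126 + N)))
F(880)/z(L(0)) = ((1/2)*(85 + 880)/880)/((1/(3*(126 + 0)))) = ((1/2)*(1/880)*965)/(((1/3)/126)) = 193/(352*(((1/3)*(1/126)))) = 193/(352*(1/378)) = (193/352)*378 = 36477/176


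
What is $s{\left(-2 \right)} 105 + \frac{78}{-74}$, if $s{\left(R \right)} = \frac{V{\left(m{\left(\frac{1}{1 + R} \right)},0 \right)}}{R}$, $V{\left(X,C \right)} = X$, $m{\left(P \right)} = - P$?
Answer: $- \frac{3963}{74} \approx -53.554$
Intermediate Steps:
$s{\left(R \right)} = - \frac{1}{R \left(1 + R\right)}$ ($s{\left(R \right)} = \frac{\left(-1\right) \frac{1}{1 + R}}{R} = - \frac{1}{R \left(1 + R\right)}$)
$s{\left(-2 \right)} 105 + \frac{78}{-74} = - \frac{1}{\left(-2\right) \left(1 - 2\right)} 105 + \frac{78}{-74} = \left(-1\right) \left(- \frac{1}{2}\right) \frac{1}{-1} \cdot 105 + 78 \left(- \frac{1}{74}\right) = \left(-1\right) \left(- \frac{1}{2}\right) \left(-1\right) 105 - \frac{39}{37} = \left(- \frac{1}{2}\right) 105 - \frac{39}{37} = - \frac{105}{2} - \frac{39}{37} = - \frac{3963}{74}$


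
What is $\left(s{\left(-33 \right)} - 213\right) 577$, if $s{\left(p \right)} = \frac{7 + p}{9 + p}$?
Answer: $- \frac{1467311}{12} \approx -1.2228 \cdot 10^{5}$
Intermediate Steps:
$s{\left(p \right)} = \frac{7 + p}{9 + p}$
$\left(s{\left(-33 \right)} - 213\right) 577 = \left(\frac{7 - 33}{9 - 33} - 213\right) 577 = \left(\frac{1}{-24} \left(-26\right) - 213\right) 577 = \left(\left(- \frac{1}{24}\right) \left(-26\right) - 213\right) 577 = \left(\frac{13}{12} - 213\right) 577 = \left(- \frac{2543}{12}\right) 577 = - \frac{1467311}{12}$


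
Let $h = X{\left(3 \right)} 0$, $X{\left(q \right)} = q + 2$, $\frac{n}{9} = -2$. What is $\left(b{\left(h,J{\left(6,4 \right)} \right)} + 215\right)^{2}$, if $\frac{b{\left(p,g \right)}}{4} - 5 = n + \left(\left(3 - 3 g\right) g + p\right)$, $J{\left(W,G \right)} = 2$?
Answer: $19321$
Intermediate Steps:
$n = -18$ ($n = 9 \left(-2\right) = -18$)
$X{\left(q \right)} = 2 + q$
$h = 0$ ($h = \left(2 + 3\right) 0 = 5 \cdot 0 = 0$)
$b{\left(p,g \right)} = -52 + 4 p + 4 g \left(3 - 3 g\right)$ ($b{\left(p,g \right)} = 20 + 4 \left(-18 + \left(\left(3 - 3 g\right) g + p\right)\right) = 20 + 4 \left(-18 + \left(g \left(3 - 3 g\right) + p\right)\right) = 20 + 4 \left(-18 + \left(p + g \left(3 - 3 g\right)\right)\right) = 20 + 4 \left(-18 + p + g \left(3 - 3 g\right)\right) = 20 + \left(-72 + 4 p + 4 g \left(3 - 3 g\right)\right) = -52 + 4 p + 4 g \left(3 - 3 g\right)$)
$\left(b{\left(h,J{\left(6,4 \right)} \right)} + 215\right)^{2} = \left(\left(-52 - 12 \cdot 2^{2} + 4 \cdot 0 + 12 \cdot 2\right) + 215\right)^{2} = \left(\left(-52 - 48 + 0 + 24\right) + 215\right)^{2} = \left(-76 + 215\right)^{2} = 139^{2} = 19321$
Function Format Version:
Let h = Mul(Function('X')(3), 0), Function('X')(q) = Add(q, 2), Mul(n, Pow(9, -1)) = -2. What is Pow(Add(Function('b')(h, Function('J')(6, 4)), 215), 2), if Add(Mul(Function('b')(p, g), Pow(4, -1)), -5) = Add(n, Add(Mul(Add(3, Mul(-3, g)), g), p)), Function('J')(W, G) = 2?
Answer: 19321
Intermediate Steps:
n = -18 (n = Mul(9, -2) = -18)
Function('X')(q) = Add(2, q)
h = 0 (h = Mul(Add(2, 3), 0) = Mul(5, 0) = 0)
Function('b')(p, g) = Add(-52, Mul(4, p), Mul(4, g, Add(3, Mul(-3, g)))) (Function('b')(p, g) = Add(20, Mul(4, Add(-18, Add(Mul(Add(3, Mul(-3, g)), g), p)))) = Add(20, Mul(4, Add(-18, Add(Mul(g, Add(3, Mul(-3, g))), p)))) = Add(20, Mul(4, Add(-18, Add(p, Mul(g, Add(3, Mul(-3, g))))))) = Add(20, Mul(4, Add(-18, p, Mul(g, Add(3, Mul(-3, g)))))) = Add(20, Add(-72, Mul(4, p), Mul(4, g, Add(3, Mul(-3, g))))) = Add(-52, Mul(4, p), Mul(4, g, Add(3, Mul(-3, g)))))
Pow(Add(Function('b')(h, Function('J')(6, 4)), 215), 2) = Pow(Add(Add(-52, Mul(-12, Pow(2, 2)), Mul(4, 0), Mul(12, 2)), 215), 2) = Pow(Add(Add(-52, Mul(-12, 4), 0, 24), 215), 2) = Pow(Add(Add(-52, -48, 0, 24), 215), 2) = Pow(Add(-76, 215), 2) = Pow(139, 2) = 19321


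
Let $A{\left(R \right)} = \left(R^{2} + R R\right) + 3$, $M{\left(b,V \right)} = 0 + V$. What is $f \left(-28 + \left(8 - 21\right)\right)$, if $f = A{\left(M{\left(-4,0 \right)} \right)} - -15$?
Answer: $-738$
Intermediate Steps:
$M{\left(b,V \right)} = V$
$A{\left(R \right)} = 3 + 2 R^{2}$ ($A{\left(R \right)} = \left(R^{2} + R^{2}\right) + 3 = 2 R^{2} + 3 = 3 + 2 R^{2}$)
$f = 18$ ($f = \left(3 + 2 \cdot 0^{2}\right) - -15 = \left(3 + 2 \cdot 0\right) + 15 = \left(3 + 0\right) + 15 = 3 + 15 = 18$)
$f \left(-28 + \left(8 - 21\right)\right) = 18 \left(-28 + \left(8 - 21\right)\right) = 18 \left(-28 - 13\right) = 18 \left(-41\right) = -738$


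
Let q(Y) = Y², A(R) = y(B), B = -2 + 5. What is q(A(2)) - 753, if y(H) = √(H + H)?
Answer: -747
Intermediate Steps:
B = 3
y(H) = √2*√H (y(H) = √(2*H) = √2*√H)
A(R) = √6 (A(R) = √2*√3 = √6)
q(A(2)) - 753 = (√6)² - 753 = 6 - 753 = -747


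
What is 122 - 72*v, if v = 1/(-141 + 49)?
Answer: 2824/23 ≈ 122.78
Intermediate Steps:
v = -1/92 (v = 1/(-92) = -1/92 ≈ -0.010870)
122 - 72*v = 122 - 72*(-1/92) = 122 + 18/23 = 2824/23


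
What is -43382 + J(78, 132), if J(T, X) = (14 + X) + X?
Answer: -43104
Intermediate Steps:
J(T, X) = 14 + 2*X
-43382 + J(78, 132) = -43382 + (14 + 2*132) = -43382 + (14 + 264) = -43382 + 278 = -43104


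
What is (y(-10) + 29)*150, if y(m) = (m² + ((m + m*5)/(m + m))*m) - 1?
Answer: 14700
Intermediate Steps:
y(m) = -1 + m² + 3*m (y(m) = (m² + ((m + 5*m)/((2*m)))*m) - 1 = (m² + ((6*m)*(1/(2*m)))*m) - 1 = (m² + 3*m) - 1 = -1 + m² + 3*m)
(y(-10) + 29)*150 = ((-1 + (-10)² + 3*(-10)) + 29)*150 = ((-1 + 100 - 30) + 29)*150 = (69 + 29)*150 = 98*150 = 14700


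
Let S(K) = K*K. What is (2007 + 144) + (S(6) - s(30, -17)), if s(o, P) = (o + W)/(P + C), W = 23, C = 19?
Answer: 4321/2 ≈ 2160.5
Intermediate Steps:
s(o, P) = (23 + o)/(19 + P) (s(o, P) = (o + 23)/(P + 19) = (23 + o)/(19 + P))
S(K) = K²
(2007 + 144) + (S(6) - s(30, -17)) = (2007 + 144) + (6² - (23 + 30)/(19 - 17)) = 2151 + (36 - 53/2) = 2151 + 19/2 = 4321/2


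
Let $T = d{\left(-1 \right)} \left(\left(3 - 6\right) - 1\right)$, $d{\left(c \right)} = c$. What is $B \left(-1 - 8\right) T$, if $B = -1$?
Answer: $36$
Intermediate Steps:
$T = 4$ ($T = - (\left(3 - 6\right) - 1) = - (-3 - 1) = \left(-1\right) \left(-4\right) = 4$)
$B \left(-1 - 8\right) T = - (-1 - 8) 4 = \left(-1\right) \left(-9\right) 4 = 9 \cdot 4 = 36$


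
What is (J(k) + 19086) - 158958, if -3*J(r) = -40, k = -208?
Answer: -419576/3 ≈ -1.3986e+5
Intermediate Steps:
J(r) = 40/3 (J(r) = -1/3*(-40) = 40/3)
(J(k) + 19086) - 158958 = (40/3 + 19086) - 158958 = 57298/3 - 158958 = -419576/3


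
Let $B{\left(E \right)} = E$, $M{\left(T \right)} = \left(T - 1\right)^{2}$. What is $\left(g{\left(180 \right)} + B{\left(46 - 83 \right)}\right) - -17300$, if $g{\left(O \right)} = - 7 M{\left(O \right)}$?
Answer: $-207024$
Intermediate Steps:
$M{\left(T \right)} = \left(-1 + T\right)^{2}$
$g{\left(O \right)} = - 7 \left(-1 + O\right)^{2}$
$\left(g{\left(180 \right)} + B{\left(46 - 83 \right)}\right) - -17300 = \left(- 7 \left(-1 + 180\right)^{2} + \left(46 - 83\right)\right) - -17300 = \left(- 7 \cdot 179^{2} - 37\right) + 17300 = \left(\left(-7\right) 32041 - 37\right) + 17300 = \left(-224287 - 37\right) + 17300 = -224324 + 17300 = -207024$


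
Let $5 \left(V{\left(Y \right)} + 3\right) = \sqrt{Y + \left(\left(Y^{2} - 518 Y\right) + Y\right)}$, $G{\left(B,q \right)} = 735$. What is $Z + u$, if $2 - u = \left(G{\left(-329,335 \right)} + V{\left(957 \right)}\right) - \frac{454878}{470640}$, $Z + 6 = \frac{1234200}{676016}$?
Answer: $- \frac{5970452411}{8142920} - \frac{21 \sqrt{957}}{5} \approx -863.14$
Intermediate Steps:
$V{\left(Y \right)} = -3 + \frac{\sqrt{Y^{2} - 516 Y}}{5}$ ($V{\left(Y \right)} = -3 + \frac{\sqrt{Y + \left(\left(Y^{2} - 518 Y\right) + Y\right)}}{5} = -3 + \frac{\sqrt{Y + \left(Y^{2} - 517 Y\right)}}{5} = -3 + \frac{\sqrt{Y^{2} - 516 Y}}{5}$)
$Z = - \frac{32067}{7682}$ ($Z = -6 + \frac{1234200}{676016} = -6 + 1234200 \cdot \frac{1}{676016} = -6 + \frac{14025}{7682} = - \frac{32067}{7682} \approx -4.1743$)
$u = - \frac{1545551}{2120} - \frac{21 \sqrt{957}}{5}$ ($u = 2 - \left(\left(735 - \left(3 - \frac{\sqrt{957 \left(-516 + 957\right)}}{5}\right)\right) - \frac{454878}{470640}\right) = 2 - \left(\left(735 - \left(3 - \frac{\sqrt{957 \cdot 441}}{5}\right)\right) - \frac{2049}{2120}\right) = 2 - \left(\left(735 - \left(3 - \frac{\sqrt{422037}}{5}\right)\right) - \frac{2049}{2120}\right) = 2 - \left(\left(735 - \left(3 - \frac{21 \sqrt{957}}{5}\right)\right) - \frac{2049}{2120}\right) = 2 - \left(\left(732 + \frac{21 \sqrt{957}}{5}\right) - \frac{2049}{2120}\right) = 2 - \left(\frac{1549791}{2120} + \frac{21 \sqrt{957}}{5}\right) = - \frac{1545551}{2120} - \frac{21 \sqrt{957}}{5} \approx -858.96$)
$Z + u = - \frac{32067}{7682} - \left(\frac{1545551}{2120} + \frac{21 \sqrt{957}}{5}\right) = - \frac{5970452411}{8142920} - \frac{21 \sqrt{957}}{5}$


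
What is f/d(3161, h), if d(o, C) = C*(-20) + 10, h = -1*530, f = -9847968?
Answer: -4923984/5305 ≈ -928.18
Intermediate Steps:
h = -530
d(o, C) = 10 - 20*C (d(o, C) = -20*C + 10 = 10 - 20*C)
f/d(3161, h) = -9847968/(10 - 20*(-530)) = -9847968/(10 + 10600) = -9847968/10610 = -9847968*1/10610 = -4923984/5305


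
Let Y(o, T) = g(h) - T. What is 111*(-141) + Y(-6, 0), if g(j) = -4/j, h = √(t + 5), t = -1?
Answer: -15653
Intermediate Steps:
h = 2 (h = √(-1 + 5) = √4 = 2)
Y(o, T) = -2 - T (Y(o, T) = -4/2 - T = -4*½ - T = -2 - T)
111*(-141) + Y(-6, 0) = 111*(-141) + (-2 - 1*0) = -15651 + (-2 + 0) = -15651 - 2 = -15653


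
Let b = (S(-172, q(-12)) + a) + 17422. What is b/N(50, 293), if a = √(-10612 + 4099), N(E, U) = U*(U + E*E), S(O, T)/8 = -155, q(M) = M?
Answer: 5394/272783 + I*√6513/818349 ≈ 0.019774 + 9.8617e-5*I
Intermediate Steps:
S(O, T) = -1240 (S(O, T) = 8*(-155) = -1240)
N(E, U) = U*(U + E²)
a = I*√6513 (a = √(-6513) = I*√6513 ≈ 80.703*I)
b = 16182 + I*√6513 (b = (-1240 + I*√6513) + 17422 = 16182 + I*√6513 ≈ 16182.0 + 80.703*I)
b/N(50, 293) = (16182 + I*√6513)/((293*(293 + 50²))) = (16182 + I*√6513)/((293*(293 + 2500))) = (16182 + I*√6513)/((293*2793)) = (16182 + I*√6513)/818349 = (16182 + I*√6513)*(1/818349) = 5394/272783 + I*√6513/818349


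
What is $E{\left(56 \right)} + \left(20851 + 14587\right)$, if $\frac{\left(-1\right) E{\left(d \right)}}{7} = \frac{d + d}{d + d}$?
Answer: $35431$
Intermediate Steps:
$E{\left(d \right)} = -7$ ($E{\left(d \right)} = - 7 \frac{d + d}{d + d} = - 7 \frac{2 d}{2 d} = - 7 \cdot 2 d \frac{1}{2 d} = \left(-7\right) 1 = -7$)
$E{\left(56 \right)} + \left(20851 + 14587\right) = -7 + \left(20851 + 14587\right) = -7 + 35438 = 35431$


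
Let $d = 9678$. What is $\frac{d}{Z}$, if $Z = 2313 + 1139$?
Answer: $\frac{4839}{1726} \approx 2.8036$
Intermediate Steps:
$Z = 3452$
$\frac{d}{Z} = \frac{9678}{3452} = 9678 \cdot \frac{1}{3452} = \frac{4839}{1726}$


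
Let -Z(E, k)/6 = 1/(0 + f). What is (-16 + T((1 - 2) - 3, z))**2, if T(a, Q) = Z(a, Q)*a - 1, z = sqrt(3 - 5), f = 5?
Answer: 3721/25 ≈ 148.84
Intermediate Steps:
Z(E, k) = -6/5 (Z(E, k) = -6/(0 + 5) = -6/5)
z = I*sqrt(2) (z = sqrt(-2) = I*sqrt(2) ≈ 1.4142*I)
T(a, Q) = -1 - 6*a/5 (T(a, Q) = -6*a/5 - 1 = -1 - 6*a/5)
(-16 + T((1 - 2) - 3, z))**2 = (-16 + (-1 - 6*((1 - 2) - 3)/5))**2 = (-16 + (-1 - 6*(-1 - 3)/5))**2 = (-16 + (-1 - 6/5*(-4)))**2 = (-16 + (-1 + 24/5))**2 = (-16 + 19/5)**2 = (-61/5)**2 = 3721/25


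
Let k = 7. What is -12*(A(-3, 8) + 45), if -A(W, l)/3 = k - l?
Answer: -576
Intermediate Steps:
A(W, l) = -21 + 3*l (A(W, l) = -3*(7 - l) = -21 + 3*l)
-12*(A(-3, 8) + 45) = -12*((-21 + 3*8) + 45) = -12*((-21 + 24) + 45) = -12*(3 + 45) = -12*48 = -576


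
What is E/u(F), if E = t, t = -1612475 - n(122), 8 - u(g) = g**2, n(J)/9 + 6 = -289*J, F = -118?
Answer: 1295099/13916 ≈ 93.065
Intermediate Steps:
n(J) = -54 - 2601*J (n(J) = -54 + 9*(-289*J) = -54 - 2601*J)
u(g) = 8 - g**2
t = -1295099 (t = -1612475 - (-54 - 2601*122) = -1612475 - (-54 - 317322) = -1612475 - 1*(-317376) = -1612475 + 317376 = -1295099)
E = -1295099
E/u(F) = -1295099/(8 - 1*(-118)**2) = -1295099/(8 - 1*13924) = -1295099/(8 - 13924) = -1295099/(-13916) = -1295099*(-1/13916) = 1295099/13916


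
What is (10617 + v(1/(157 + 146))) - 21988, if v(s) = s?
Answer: -3445412/303 ≈ -11371.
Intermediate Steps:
(10617 + v(1/(157 + 146))) - 21988 = (10617 + 1/(157 + 146)) - 21988 = (10617 + 1/303) - 21988 = 3216952/303 - 21988 = -3445412/303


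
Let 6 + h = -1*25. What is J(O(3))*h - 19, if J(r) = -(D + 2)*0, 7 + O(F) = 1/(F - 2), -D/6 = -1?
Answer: -19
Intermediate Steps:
D = 6 (D = -6*(-1) = 6)
O(F) = -7 + 1/(-2 + F) (O(F) = -7 + 1/(F - 2) = -7 + 1/(-2 + F))
h = -31 (h = -6 - 1*25 = -6 - 25 = -31)
J(r) = 0 (J(r) = -(6 + 2)*0 = -8*0 = -1*0 = 0)
J(O(3))*h - 19 = 0*(-31) - 19 = 0 - 19 = -19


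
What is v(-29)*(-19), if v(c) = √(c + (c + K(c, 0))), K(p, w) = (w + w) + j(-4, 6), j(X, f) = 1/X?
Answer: -19*I*√233/2 ≈ -145.01*I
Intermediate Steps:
K(p, w) = -¼ + 2*w (K(p, w) = (w + w) + 1/(-4) = 2*w - ¼ = -¼ + 2*w)
v(c) = √(-¼ + 2*c) (v(c) = √(c + (c + (-¼ + 2*0))) = √(c + (c + (-¼ + 0))) = √(c + (c - ¼)) = √(c + (-¼ + c)) = √(-¼ + 2*c))
v(-29)*(-19) = (√(-1 + 8*(-29))/2)*(-19) = (√(-1 - 232)/2)*(-19) = (√(-233)/2)*(-19) = ((I*√233)/2)*(-19) = (I*√233/2)*(-19) = -19*I*√233/2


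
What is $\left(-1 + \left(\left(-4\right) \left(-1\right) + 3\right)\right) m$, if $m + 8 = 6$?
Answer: $-12$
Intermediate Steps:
$m = -2$ ($m = -8 + 6 = -2$)
$\left(-1 + \left(\left(-4\right) \left(-1\right) + 3\right)\right) m = \left(-1 + \left(\left(-4\right) \left(-1\right) + 3\right)\right) \left(-2\right) = \left(-1 + \left(4 + 3\right)\right) \left(-2\right) = \left(-1 + 7\right) \left(-2\right) = 6 \left(-2\right) = -12$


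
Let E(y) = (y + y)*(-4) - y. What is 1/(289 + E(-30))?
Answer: 1/559 ≈ 0.0017889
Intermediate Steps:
E(y) = -9*y (E(y) = (2*y)*(-4) - y = -8*y - y = -9*y)
1/(289 + E(-30)) = 1/(289 - 9*(-30)) = 1/(289 + 270) = 1/559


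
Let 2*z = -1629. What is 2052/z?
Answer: -456/181 ≈ -2.5193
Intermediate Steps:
z = -1629/2 (z = (½)*(-1629) = -1629/2 ≈ -814.50)
2052/z = 2052/(-1629/2) = 2052*(-2/1629) = -456/181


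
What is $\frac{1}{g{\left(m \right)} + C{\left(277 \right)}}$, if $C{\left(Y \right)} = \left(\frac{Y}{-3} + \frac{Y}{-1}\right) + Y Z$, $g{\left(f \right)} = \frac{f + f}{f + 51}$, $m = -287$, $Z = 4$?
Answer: $\frac{354}{262349} \approx 0.0013493$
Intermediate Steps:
$g{\left(f \right)} = \frac{2 f}{51 + f}$
$C{\left(Y \right)} = \frac{8 Y}{3}$ ($C{\left(Y \right)} = \left(\frac{Y}{-3} + \frac{Y}{-1}\right) + Y 4 = \left(Y \left(- \frac{1}{3}\right) + Y \left(-1\right)\right) + 4 Y = \left(- \frac{Y}{3} - Y\right) + 4 Y = - \frac{4 Y}{3} + 4 Y = \frac{8 Y}{3}$)
$\frac{1}{g{\left(m \right)} + C{\left(277 \right)}} = \frac{1}{2 \left(-287\right) \frac{1}{51 - 287} + \frac{8}{3} \cdot 277} = \frac{1}{2 \left(-287\right) \frac{1}{-236} + \frac{2216}{3}} = \frac{1}{2 \left(-287\right) \left(- \frac{1}{236}\right) + \frac{2216}{3}} = \frac{1}{\frac{287}{118} + \frac{2216}{3}} = \frac{1}{\frac{262349}{354}} = \frac{354}{262349}$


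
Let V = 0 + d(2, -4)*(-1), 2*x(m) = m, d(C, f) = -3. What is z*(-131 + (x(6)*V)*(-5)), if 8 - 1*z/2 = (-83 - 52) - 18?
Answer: -56672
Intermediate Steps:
x(m) = m/2
V = 3 (V = 0 - 3*(-1) = 0 + 3 = 3)
z = 322 (z = 16 - 2*((-83 - 52) - 18) = 16 - 2*(-135 - 18) = 16 - 2*(-153) = 16 + 306 = 322)
z*(-131 + (x(6)*V)*(-5)) = 322*(-131 + (((1/2)*6)*3)*(-5)) = 322*(-131 + (3*3)*(-5)) = 322*(-131 + 9*(-5)) = 322*(-131 - 45) = 322*(-176) = -56672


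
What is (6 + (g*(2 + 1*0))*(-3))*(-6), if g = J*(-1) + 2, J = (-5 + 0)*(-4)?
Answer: -684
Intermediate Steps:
J = 20 (J = -5*(-4) = 20)
g = -18 (g = 20*(-1) + 2 = -20 + 2 = -18)
(6 + (g*(2 + 1*0))*(-3))*(-6) = (6 - 18*(2 + 1*0)*(-3))*(-6) = (6 - 18*(2 + 0)*(-3))*(-6) = (6 - 18*2*(-3))*(-6) = (6 - 36*(-3))*(-6) = (6 + 108)*(-6) = 114*(-6) = -684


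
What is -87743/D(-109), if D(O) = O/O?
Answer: -87743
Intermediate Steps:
D(O) = 1
-87743/D(-109) = -87743/1 = -87743*1 = -87743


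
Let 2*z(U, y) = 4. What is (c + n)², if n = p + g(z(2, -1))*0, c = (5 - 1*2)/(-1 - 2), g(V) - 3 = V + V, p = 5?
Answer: 16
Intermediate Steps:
z(U, y) = 2 (z(U, y) = (½)*4 = 2)
g(V) = 3 + 2*V (g(V) = 3 + (V + V) = 3 + 2*V)
c = -1 (c = (5 - 2)/(-3) = 3*(-⅓) = -1)
n = 5 (n = 5 + (3 + 2*2)*0 = 5 + (3 + 4)*0 = 5 + 7*0 = 5 + 0 = 5)
(c + n)² = (-1 + 5)² = 4² = 16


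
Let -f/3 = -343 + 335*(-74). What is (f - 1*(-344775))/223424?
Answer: 210087/111712 ≈ 1.8806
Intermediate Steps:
f = 75399 (f = -3*(-343 + 335*(-74)) = -3*(-343 - 24790) = -3*(-25133) = 75399)
(f - 1*(-344775))/223424 = (75399 - 1*(-344775))/223424 = (75399 + 344775)*(1/223424) = 420174*(1/223424) = 210087/111712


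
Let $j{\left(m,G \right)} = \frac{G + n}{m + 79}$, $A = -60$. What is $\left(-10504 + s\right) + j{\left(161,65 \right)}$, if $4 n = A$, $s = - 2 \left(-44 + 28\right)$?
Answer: $- \frac{251323}{24} \approx -10472.0$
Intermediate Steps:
$s = 32$ ($s = \left(-2\right) \left(-16\right) = 32$)
$n = -15$ ($n = \frac{1}{4} \left(-60\right) = -15$)
$j{\left(m,G \right)} = \frac{-15 + G}{79 + m}$ ($j{\left(m,G \right)} = \frac{G - 15}{m + 79} = \frac{-15 + G}{79 + m}$)
$\left(-10504 + s\right) + j{\left(161,65 \right)} = \left(-10504 + 32\right) + \frac{-15 + 65}{79 + 161} = -10472 + \frac{1}{240} \cdot 50 = -10472 + \frac{5}{24} = - \frac{251323}{24}$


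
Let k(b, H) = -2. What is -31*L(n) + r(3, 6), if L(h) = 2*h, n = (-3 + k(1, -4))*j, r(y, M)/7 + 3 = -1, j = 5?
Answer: 1522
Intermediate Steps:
r(y, M) = -28 (r(y, M) = -21 + 7*(-1) = -21 - 7 = -28)
n = -25 (n = (-3 - 2)*5 = -5*5 = -25)
-31*L(n) + r(3, 6) = -62*(-25) - 28 = -31*(-50) - 28 = 1550 - 28 = 1522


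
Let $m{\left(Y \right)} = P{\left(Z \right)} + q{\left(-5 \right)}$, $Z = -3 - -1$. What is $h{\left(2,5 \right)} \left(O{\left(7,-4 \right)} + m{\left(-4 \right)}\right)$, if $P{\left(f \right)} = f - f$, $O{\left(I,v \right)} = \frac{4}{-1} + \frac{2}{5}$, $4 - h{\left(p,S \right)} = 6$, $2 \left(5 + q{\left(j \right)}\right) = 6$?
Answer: $\frac{56}{5} \approx 11.2$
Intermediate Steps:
$q{\left(j \right)} = -2$ ($q{\left(j \right)} = -5 + \frac{1}{2} \cdot 6 = -5 + 3 = -2$)
$Z = -2$ ($Z = -3 + 1 = -2$)
$h{\left(p,S \right)} = -2$ ($h{\left(p,S \right)} = 4 - 6 = -2$)
$O{\left(I,v \right)} = - \frac{18}{5}$ ($O{\left(I,v \right)} = 4 \left(-1\right) + 2 \cdot \frac{1}{5} = -4 + \frac{2}{5} = - \frac{18}{5}$)
$P{\left(f \right)} = 0$
$m{\left(Y \right)} = -2$ ($m{\left(Y \right)} = 0 - 2 = -2$)
$h{\left(2,5 \right)} \left(O{\left(7,-4 \right)} + m{\left(-4 \right)}\right) = - 2 \left(- \frac{18}{5} - 2\right) = \left(-2\right) \left(- \frac{28}{5}\right) = \frac{56}{5}$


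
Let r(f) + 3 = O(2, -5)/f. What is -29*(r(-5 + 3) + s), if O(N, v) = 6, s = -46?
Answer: 1508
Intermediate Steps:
r(f) = -3 + 6/f
-29*(r(-5 + 3) + s) = -29*((-3 + 6/(-5 + 3)) - 46) = -29*((-3 + 6/(-2)) - 46) = -29*((-3 + 6*(-1/2)) - 46) = -29*((-3 - 3) - 46) = -29*(-6 - 46) = -29*(-52) = 1508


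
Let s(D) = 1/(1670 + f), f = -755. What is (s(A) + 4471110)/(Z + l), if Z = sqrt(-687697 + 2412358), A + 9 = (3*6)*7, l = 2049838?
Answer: 8386021831914538/3844678202948445 - 4091065651*sqrt(191629)/1281559400982815 ≈ 2.1798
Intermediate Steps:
A = 117 (A = -9 + (3*6)*7 = -9 + 18*7 = -9 + 126 = 117)
s(D) = 1/915 (s(D) = 1/(1670 - 755) = 1/915)
Z = 3*sqrt(191629) (Z = sqrt(1724661) = 3*sqrt(191629) ≈ 1313.3)
(s(A) + 4471110)/(Z + l) = (1/915 + 4471110)/(3*sqrt(191629) + 2049838) = 4091065651/(915*(2049838 + 3*sqrt(191629)))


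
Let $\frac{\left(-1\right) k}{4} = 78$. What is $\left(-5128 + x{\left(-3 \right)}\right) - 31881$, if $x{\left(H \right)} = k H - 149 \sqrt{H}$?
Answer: $-36073 - 149 i \sqrt{3} \approx -36073.0 - 258.08 i$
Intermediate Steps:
$k = -312$ ($k = \left(-4\right) 78 = -312$)
$x{\left(H \right)} = - 312 H - 149 \sqrt{H}$
$\left(-5128 + x{\left(-3 \right)}\right) - 31881 = \left(-5128 - \left(-936 + 149 \sqrt{-3}\right)\right) - 31881 = \left(-5128 + \left(936 - 149 i \sqrt{3}\right)\right) - 31881 = \left(-4192 - 149 i \sqrt{3}\right) - 31881 = -36073 - 149 i \sqrt{3}$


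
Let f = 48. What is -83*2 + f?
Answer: -118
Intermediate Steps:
-83*2 + f = -83*2 + 48 = -166 + 48 = -118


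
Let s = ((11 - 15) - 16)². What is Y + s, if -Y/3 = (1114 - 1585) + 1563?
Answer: -2876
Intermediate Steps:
Y = -3276 (Y = -3*((1114 - 1585) + 1563) = -3*(-471 + 1563) = -3*1092 = -3276)
s = 400 (s = (-4 - 16)² = (-20)² = 400)
Y + s = -3276 + 400 = -2876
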